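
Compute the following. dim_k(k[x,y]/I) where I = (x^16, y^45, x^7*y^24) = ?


k[x,y]/I, I = (x^16, y^45, x^7*y^24)
Rect: 16x45=720. Corner: (16-7)x(45-24)=189.
dim = 720-189 = 531


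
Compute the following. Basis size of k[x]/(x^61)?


Basis: 1,x,...,x^60
dim=61


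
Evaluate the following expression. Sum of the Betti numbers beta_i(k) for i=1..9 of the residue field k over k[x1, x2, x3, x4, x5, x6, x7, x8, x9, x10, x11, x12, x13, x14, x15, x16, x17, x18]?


Koszul resolution: beta_i(k)=C(n,i), n=18
C(18,1)=18, C(18,2)=153, C(18,3)=816, C(18,4)=3060, C(18,5)=8568, C(18,6)=18564, C(18,7)=31824, C(18,8)=43758, C(18,9)=48620
Sum=155381


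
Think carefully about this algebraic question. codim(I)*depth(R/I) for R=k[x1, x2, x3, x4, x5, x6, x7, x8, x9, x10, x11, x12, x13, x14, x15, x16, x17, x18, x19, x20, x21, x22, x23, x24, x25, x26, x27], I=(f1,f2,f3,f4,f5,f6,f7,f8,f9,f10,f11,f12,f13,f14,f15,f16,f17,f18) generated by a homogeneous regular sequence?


codim=18, depth=dim(R/I)=27-18=9
Product=18*9=162


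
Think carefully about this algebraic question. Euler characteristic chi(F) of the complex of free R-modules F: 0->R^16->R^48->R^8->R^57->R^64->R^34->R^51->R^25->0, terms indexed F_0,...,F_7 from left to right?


chi = sum (-1)^i * rank:
(-1)^0*16=16
(-1)^1*48=-48
(-1)^2*8=8
(-1)^3*57=-57
(-1)^4*64=64
(-1)^5*34=-34
(-1)^6*51=51
(-1)^7*25=-25
chi=-25


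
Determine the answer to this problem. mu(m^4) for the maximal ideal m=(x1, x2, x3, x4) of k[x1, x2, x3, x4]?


Graded Nakayama: mu(m^d) = dim_k (m^d/m^(d+1)) = #degree-4 monomials in 4 vars
C(n+d-1,d)=C(7,4)=35


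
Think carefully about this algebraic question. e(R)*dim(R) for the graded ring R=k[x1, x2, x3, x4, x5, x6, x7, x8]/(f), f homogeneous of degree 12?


e(R)=deg(f)=12, dim(R)=8-1=7
e*dim=12*7=84


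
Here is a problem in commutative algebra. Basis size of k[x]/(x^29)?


Basis: 1,x,...,x^28
dim=29


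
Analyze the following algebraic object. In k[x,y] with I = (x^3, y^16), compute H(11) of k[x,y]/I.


k[x,y], I = (x^3, y^16), d = 11
Need i < 3 and d-i < 16.
Range: 0 <= i <= 2.
H(11) = 3


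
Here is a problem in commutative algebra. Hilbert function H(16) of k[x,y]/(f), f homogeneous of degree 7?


H(t)=d for t>=d-1.
d=7, t=16
H(16)=7


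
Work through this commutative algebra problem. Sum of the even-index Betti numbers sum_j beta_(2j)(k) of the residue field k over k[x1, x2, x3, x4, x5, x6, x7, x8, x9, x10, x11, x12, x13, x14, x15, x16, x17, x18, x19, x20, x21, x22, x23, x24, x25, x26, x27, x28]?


Koszul resolution: beta_i(k)=C(n,i), n=28
sum_even C(28,i) = 2^(n-1) = 2^27 = 134217728


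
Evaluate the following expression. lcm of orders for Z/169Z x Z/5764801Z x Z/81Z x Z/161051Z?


Exponent = lcm of the cyclic orders; pairwise coprime => product.
13^2*7^8*3^4*11^5=169*5764801*81*161051=12709236735534339


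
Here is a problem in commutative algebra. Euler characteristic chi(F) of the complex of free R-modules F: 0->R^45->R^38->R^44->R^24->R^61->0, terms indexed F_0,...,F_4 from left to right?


chi = sum (-1)^i * rank:
(-1)^0*45=45
(-1)^1*38=-38
(-1)^2*44=44
(-1)^3*24=-24
(-1)^4*61=61
chi=88


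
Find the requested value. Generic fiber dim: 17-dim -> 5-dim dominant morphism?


dim(fiber)=dim(X)-dim(Y)=17-5=12


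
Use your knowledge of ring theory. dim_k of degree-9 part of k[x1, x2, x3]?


C(d+n-1,n-1)=C(11,2)=55


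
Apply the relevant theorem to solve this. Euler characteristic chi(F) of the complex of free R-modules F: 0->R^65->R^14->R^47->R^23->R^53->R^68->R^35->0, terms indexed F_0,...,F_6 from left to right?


chi = sum (-1)^i * rank:
(-1)^0*65=65
(-1)^1*14=-14
(-1)^2*47=47
(-1)^3*23=-23
(-1)^4*53=53
(-1)^5*68=-68
(-1)^6*35=35
chi=95


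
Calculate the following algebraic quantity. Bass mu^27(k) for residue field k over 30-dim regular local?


C(n,i)=C(30,27)=4060


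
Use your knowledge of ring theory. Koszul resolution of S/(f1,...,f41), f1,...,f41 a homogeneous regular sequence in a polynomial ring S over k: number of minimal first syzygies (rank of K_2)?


Regular sequence => Koszul complex is the minimal free resolution.
Syz_1 minimally generated by Koszul relations f_i*e_j - f_j*e_i (i<j): mu(Syz_1) = beta_2 = C(m,2) = m(m-1)/2
m=41
41*40/2 = 820


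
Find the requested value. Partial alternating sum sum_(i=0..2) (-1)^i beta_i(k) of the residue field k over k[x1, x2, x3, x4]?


Koszul resolution: beta_i(k)=C(n,i), n=4
sum_(i=0..p) (-1)^i C(n,i) = (-1)^p C(n-1,p)
(-1)^2*C(3,2) = (-1)^2*3 = 3


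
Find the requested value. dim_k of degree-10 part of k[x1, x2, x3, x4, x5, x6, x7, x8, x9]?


C(d+n-1,n-1)=C(18,8)=43758


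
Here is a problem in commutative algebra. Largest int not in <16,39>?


gcd(16,39)=1 => F=ab-a-b=16*39-16-39=624-55=569


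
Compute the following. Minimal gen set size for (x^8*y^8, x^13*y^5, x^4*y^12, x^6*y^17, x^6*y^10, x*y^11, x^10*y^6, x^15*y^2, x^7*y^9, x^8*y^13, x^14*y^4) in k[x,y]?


Remove redundant (divisible by others).
x^8*y^13 redundant.
x^6*y^17 redundant.
x^4*y^12 redundant.
Min: x^15*y^2, x^14*y^4, x^13*y^5, x^10*y^6, x^8*y^8, x^7*y^9, x^6*y^10, x*y^11
Count=8


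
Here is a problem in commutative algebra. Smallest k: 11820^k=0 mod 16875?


11820^k mod 16875:
k=1: 11820
k=2: 4275
k=3: 6750
k=4: 0
First zero at k = 4


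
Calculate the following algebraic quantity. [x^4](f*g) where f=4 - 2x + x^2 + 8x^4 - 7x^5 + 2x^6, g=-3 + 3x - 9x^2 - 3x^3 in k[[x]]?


[x^4] = sum a_i*b_j, i+j=4
  -2*-3=6
  1*-9=-9
  8*-3=-24
Sum=-27


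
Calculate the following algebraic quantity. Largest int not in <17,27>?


gcd(17,27)=1 => F=ab-a-b=17*27-17-27=459-44=415


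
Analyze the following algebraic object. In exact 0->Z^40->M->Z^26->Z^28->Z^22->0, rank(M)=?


Alt sum=0:
(-1)^0*40 + (-1)^1*? + (-1)^2*26 + (-1)^3*28 + (-1)^4*22=0
rank(M)=60


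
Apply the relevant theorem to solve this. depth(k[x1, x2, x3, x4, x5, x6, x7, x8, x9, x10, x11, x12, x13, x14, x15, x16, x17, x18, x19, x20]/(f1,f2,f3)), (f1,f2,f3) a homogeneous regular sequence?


depth(R)=20
depth(R/I)=20-3=17


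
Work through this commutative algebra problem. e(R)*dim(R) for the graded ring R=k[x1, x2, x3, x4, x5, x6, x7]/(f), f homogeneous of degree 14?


e(R)=deg(f)=14, dim(R)=7-1=6
e*dim=14*6=84


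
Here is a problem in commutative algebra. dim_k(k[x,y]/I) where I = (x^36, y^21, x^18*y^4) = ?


k[x,y]/I, I = (x^36, y^21, x^18*y^4)
Rect: 36x21=756. Corner: (36-18)x(21-4)=306.
dim = 756-306 = 450


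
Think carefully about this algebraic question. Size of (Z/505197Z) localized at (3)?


3-primary part: 505197=3^8*77
Size=3^8=6561


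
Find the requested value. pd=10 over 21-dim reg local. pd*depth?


pd+depth=21
depth=21-10=11
pd*depth=10*11=110


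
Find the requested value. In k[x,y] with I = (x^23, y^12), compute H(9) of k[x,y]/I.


k[x,y], I = (x^23, y^12), d = 9
Need i < 23 and d-i < 12.
Range: 0 <= i <= 9.
H(9) = 10


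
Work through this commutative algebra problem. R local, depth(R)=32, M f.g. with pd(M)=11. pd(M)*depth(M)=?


pd+depth=32
depth=32-11=21
pd*depth=11*21=231


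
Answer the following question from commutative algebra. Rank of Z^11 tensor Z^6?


rank(M(x)N) = rank(M)*rank(N)
11*6 = 66


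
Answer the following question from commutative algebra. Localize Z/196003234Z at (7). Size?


7-primary part: 196003234=7^8*34
Size=7^8=5764801


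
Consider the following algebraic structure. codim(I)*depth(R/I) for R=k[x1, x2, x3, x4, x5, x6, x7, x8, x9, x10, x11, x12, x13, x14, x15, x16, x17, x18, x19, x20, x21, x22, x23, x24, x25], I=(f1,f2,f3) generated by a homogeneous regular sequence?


codim=3, depth=dim(R/I)=25-3=22
Product=3*22=66


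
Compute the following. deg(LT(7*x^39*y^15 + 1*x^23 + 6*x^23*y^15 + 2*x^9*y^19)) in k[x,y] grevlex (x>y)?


LT: 7*x^39*y^15
deg_x=39, deg_y=15
Total=39+15=54


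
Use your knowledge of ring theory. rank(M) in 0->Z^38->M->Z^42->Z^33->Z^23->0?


Alt sum=0:
(-1)^0*38 + (-1)^1*? + (-1)^2*42 + (-1)^3*33 + (-1)^4*23=0
rank(M)=70


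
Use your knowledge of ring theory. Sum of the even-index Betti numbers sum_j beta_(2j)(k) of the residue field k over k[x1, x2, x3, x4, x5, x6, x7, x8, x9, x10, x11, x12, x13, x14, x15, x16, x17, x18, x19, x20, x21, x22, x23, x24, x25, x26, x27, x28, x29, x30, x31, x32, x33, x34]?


Koszul resolution: beta_i(k)=C(n,i), n=34
sum_even C(34,i) = 2^(n-1) = 2^33 = 8589934592


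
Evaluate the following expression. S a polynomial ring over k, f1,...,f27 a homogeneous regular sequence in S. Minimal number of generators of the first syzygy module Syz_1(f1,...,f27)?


Regular sequence => Koszul complex is the minimal free resolution.
Syz_1 minimally generated by Koszul relations f_i*e_j - f_j*e_i (i<j): mu(Syz_1) = beta_2 = C(m,2) = m(m-1)/2
m=27
27*26/2 = 351


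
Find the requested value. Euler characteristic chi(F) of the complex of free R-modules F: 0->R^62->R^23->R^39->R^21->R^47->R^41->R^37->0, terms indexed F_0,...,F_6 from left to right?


chi = sum (-1)^i * rank:
(-1)^0*62=62
(-1)^1*23=-23
(-1)^2*39=39
(-1)^3*21=-21
(-1)^4*47=47
(-1)^5*41=-41
(-1)^6*37=37
chi=100


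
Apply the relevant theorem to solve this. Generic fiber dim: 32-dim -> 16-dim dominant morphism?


dim(fiber)=dim(X)-dim(Y)=32-16=16


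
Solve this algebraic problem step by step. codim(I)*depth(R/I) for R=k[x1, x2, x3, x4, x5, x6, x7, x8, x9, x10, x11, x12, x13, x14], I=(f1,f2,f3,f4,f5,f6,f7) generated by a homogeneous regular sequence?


codim=7, depth=dim(R/I)=14-7=7
Product=7*7=49


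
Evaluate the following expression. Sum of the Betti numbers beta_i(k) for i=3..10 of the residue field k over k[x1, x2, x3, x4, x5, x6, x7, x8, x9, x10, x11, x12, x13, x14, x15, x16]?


Koszul resolution: beta_i(k)=C(n,i), n=16
C(16,3)=560, C(16,4)=1820, C(16,5)=4368, C(16,6)=8008, C(16,7)=11440, C(16,8)=12870, C(16,9)=11440, C(16,10)=8008
Sum=58514


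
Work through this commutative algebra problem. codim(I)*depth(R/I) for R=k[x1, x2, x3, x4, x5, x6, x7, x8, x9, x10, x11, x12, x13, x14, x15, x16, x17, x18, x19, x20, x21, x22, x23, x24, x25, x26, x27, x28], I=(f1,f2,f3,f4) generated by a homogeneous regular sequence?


codim=4, depth=dim(R/I)=28-4=24
Product=4*24=96


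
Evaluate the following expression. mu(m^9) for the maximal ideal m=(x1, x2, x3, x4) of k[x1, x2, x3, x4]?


Graded Nakayama: mu(m^d) = dim_k (m^d/m^(d+1)) = #degree-9 monomials in 4 vars
C(n+d-1,d)=C(12,9)=220


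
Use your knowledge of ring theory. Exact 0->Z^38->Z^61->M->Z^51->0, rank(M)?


Alt sum=0:
(-1)^0*38 + (-1)^1*61 + (-1)^2*? + (-1)^3*51=0
rank(M)=74


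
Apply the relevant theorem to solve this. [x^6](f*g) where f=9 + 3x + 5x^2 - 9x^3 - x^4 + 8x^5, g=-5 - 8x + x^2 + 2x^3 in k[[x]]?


[x^6] = sum a_i*b_j, i+j=6
  -9*2=-18
  -1*1=-1
  8*-8=-64
Sum=-83


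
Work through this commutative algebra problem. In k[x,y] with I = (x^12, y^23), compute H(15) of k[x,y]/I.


k[x,y], I = (x^12, y^23), d = 15
Need i < 12 and d-i < 23.
Range: 0 <= i <= 11.
H(15) = 12


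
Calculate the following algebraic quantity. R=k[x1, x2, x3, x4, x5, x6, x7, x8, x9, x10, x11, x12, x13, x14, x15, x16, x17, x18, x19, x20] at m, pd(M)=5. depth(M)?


pd+depth=depth(R)=20
depth=20-5=15


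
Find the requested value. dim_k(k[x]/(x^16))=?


Basis: 1,x,...,x^15
dim=16


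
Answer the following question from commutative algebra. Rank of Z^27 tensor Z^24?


rank(M(x)N) = rank(M)*rank(N)
27*24 = 648


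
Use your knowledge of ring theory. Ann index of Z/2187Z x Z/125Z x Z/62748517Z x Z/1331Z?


Exponent = lcm of the cyclic orders; pairwise coprime => product.
3^7*5^3*13^7*11^3=2187*125*62748517*1331=22831808736218625


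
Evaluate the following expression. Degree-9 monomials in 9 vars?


C(d+n-1,n-1)=C(17,8)=24310


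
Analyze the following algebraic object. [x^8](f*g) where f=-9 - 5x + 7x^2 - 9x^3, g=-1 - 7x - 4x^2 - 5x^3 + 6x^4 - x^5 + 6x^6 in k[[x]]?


[x^8] = sum a_i*b_j, i+j=8
  7*6=42
  -9*-1=9
Sum=51


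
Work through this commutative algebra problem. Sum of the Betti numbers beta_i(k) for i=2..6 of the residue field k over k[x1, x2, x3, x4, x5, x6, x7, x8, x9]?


Koszul resolution: beta_i(k)=C(n,i), n=9
C(9,2)=36, C(9,3)=84, C(9,4)=126, C(9,5)=126, C(9,6)=84
Sum=456


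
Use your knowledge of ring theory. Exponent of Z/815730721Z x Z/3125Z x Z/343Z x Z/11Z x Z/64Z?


Exponent = lcm of the cyclic orders; pairwise coprime => product.
13^8*5^5*7^3*11^1*2^6=815730721*3125*343*11*64=615550402066600000


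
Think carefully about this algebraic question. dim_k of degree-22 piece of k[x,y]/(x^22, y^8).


k[x,y], I = (x^22, y^8), d = 22
Need i < 22 and d-i < 8.
Range: 15 <= i <= 21.
H(22) = 7


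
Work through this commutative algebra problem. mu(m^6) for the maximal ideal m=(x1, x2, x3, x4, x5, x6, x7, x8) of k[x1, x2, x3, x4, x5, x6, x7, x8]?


Graded Nakayama: mu(m^d) = dim_k (m^d/m^(d+1)) = #degree-6 monomials in 8 vars
C(n+d-1,d)=C(13,6)=1716


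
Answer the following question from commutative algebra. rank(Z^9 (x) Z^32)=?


rank(M(x)N) = rank(M)*rank(N)
9*32 = 288


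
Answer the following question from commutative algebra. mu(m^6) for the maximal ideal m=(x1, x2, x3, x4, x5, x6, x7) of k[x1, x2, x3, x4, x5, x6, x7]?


Graded Nakayama: mu(m^d) = dim_k (m^d/m^(d+1)) = #degree-6 monomials in 7 vars
C(n+d-1,d)=C(12,6)=924


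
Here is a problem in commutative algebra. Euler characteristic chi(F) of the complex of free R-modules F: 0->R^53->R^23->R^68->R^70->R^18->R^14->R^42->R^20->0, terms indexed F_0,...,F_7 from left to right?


chi = sum (-1)^i * rank:
(-1)^0*53=53
(-1)^1*23=-23
(-1)^2*68=68
(-1)^3*70=-70
(-1)^4*18=18
(-1)^5*14=-14
(-1)^6*42=42
(-1)^7*20=-20
chi=54


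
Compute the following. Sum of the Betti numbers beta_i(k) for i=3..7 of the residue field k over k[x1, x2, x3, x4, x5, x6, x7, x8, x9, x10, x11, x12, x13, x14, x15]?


Koszul resolution: beta_i(k)=C(n,i), n=15
C(15,3)=455, C(15,4)=1365, C(15,5)=3003, C(15,6)=5005, C(15,7)=6435
Sum=16263


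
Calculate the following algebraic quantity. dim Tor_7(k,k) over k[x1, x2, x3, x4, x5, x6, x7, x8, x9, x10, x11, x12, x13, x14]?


Koszul: C(n,i)=C(14,7)=3432


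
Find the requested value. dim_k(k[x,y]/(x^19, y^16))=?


Basis: x^i*y^j, i<19, j<16
19*16=304


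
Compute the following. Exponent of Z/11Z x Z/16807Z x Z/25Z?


Exponent = lcm of the cyclic orders; pairwise coprime => product.
11^1*7^5*5^2=11*16807*25=4621925


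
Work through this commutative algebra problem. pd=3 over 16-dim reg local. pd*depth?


pd+depth=16
depth=16-3=13
pd*depth=3*13=39


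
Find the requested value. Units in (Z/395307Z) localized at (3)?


Local ring = Z/27Z.
phi(27) = 3^2*(3-1) = 18


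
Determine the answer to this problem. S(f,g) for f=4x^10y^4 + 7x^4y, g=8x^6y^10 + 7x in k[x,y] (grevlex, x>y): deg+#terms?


LT(f)=4x^10y^4, LT(g)=8x^6y^10
lcm(LM)=x^10y^10
S(f,g) (scaled by 32 to clear denominators) = 8y^6*f - 4x^4*g = 56x^4y^7 - 28x^5
2 terms, deg 11.
11+2=13


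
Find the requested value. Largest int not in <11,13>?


gcd(11,13)=1 => F=ab-a-b=11*13-11-13=143-24=119


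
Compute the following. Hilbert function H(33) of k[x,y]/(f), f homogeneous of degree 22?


H(t)=d for t>=d-1.
d=22, t=33
H(33)=22


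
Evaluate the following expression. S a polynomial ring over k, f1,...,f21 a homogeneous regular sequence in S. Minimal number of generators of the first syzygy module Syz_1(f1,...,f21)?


Regular sequence => Koszul complex is the minimal free resolution.
Syz_1 minimally generated by Koszul relations f_i*e_j - f_j*e_i (i<j): mu(Syz_1) = beta_2 = C(m,2) = m(m-1)/2
m=21
21*20/2 = 210


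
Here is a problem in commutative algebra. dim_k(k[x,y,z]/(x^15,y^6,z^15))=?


Basis: x^iy^jz^k, i<15,j<6,k<15
15*6*15=1350


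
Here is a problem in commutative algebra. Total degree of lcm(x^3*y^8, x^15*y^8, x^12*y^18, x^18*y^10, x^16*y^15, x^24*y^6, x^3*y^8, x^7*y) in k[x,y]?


lcm = componentwise max:
x: max(3,15,12,18,16,24,3,7)=24
y: max(8,8,18,10,15,6,8,1)=18
Total=24+18=42


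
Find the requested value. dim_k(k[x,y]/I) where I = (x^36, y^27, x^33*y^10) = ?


k[x,y]/I, I = (x^36, y^27, x^33*y^10)
Rect: 36x27=972. Corner: (36-33)x(27-10)=51.
dim = 972-51 = 921


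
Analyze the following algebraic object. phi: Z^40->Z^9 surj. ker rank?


rank(ker) = 40-9 = 31


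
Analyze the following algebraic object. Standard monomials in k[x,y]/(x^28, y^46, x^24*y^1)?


k[x,y]/I, I = (x^28, y^46, x^24*y^1)
Rect: 28x46=1288. Corner: (28-24)x(46-1)=180.
dim = 1288-180 = 1108


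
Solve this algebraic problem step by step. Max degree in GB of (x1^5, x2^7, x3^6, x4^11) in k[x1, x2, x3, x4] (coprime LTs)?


Pure powers, coprime LTs => already GB.
Degrees: 5, 7, 6, 11
Max=11


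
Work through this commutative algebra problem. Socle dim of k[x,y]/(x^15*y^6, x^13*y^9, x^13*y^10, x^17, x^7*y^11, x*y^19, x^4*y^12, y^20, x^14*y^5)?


Socle = ann(m) = span of standard monomials u with x*u, y*u in I (staircase corners).
Redundant generators: x^15*y^6, x^13*y^10
Minimal generators: x^17, x^14*y^5, x^13*y^9, x^7*y^11, x^4*y^12, x*y^19, y^20
Corners: y^19, x^3y^18, x^6y^11, x^12y^10, x^13y^8, x^16y^4
Socle dim=6


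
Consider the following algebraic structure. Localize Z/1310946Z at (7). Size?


7-primary part: 1310946=7^5*78
Size=7^5=16807


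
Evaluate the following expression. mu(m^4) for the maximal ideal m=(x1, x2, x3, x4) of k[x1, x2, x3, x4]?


Graded Nakayama: mu(m^d) = dim_k (m^d/m^(d+1)) = #degree-4 monomials in 4 vars
C(n+d-1,d)=C(7,4)=35


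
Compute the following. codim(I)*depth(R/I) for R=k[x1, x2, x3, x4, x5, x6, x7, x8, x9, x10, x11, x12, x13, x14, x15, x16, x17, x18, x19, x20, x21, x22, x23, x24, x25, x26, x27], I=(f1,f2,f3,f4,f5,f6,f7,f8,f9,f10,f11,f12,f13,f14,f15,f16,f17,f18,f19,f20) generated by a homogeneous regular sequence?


codim=20, depth=dim(R/I)=27-20=7
Product=20*7=140


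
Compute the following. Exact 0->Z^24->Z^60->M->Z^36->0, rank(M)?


Alt sum=0:
(-1)^0*24 + (-1)^1*60 + (-1)^2*? + (-1)^3*36=0
rank(M)=72


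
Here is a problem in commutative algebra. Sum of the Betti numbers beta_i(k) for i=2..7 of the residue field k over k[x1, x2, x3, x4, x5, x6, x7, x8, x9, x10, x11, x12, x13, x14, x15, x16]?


Koszul resolution: beta_i(k)=C(n,i), n=16
C(16,2)=120, C(16,3)=560, C(16,4)=1820, C(16,5)=4368, C(16,6)=8008, C(16,7)=11440
Sum=26316


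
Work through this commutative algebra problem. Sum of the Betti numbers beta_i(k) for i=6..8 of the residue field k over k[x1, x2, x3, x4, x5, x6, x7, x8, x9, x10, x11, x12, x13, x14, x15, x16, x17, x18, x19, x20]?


Koszul resolution: beta_i(k)=C(n,i), n=20
C(20,6)=38760, C(20,7)=77520, C(20,8)=125970
Sum=242250


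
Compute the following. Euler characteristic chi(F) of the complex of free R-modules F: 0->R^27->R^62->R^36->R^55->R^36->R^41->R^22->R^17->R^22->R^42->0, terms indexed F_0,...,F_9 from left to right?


chi = sum (-1)^i * rank:
(-1)^0*27=27
(-1)^1*62=-62
(-1)^2*36=36
(-1)^3*55=-55
(-1)^4*36=36
(-1)^5*41=-41
(-1)^6*22=22
(-1)^7*17=-17
(-1)^8*22=22
(-1)^9*42=-42
chi=-74


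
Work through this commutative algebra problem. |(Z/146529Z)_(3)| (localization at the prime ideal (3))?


3-primary part: 146529=3^7*67
Size=3^7=2187


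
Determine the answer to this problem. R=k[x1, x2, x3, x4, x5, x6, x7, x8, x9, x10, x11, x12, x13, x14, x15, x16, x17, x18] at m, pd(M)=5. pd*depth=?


pd+depth=18
depth=18-5=13
pd*depth=5*13=65


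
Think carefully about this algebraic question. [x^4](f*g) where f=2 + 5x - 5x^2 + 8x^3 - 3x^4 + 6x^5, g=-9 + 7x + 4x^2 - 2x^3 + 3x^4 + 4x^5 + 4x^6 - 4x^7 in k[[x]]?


[x^4] = sum a_i*b_j, i+j=4
  2*3=6
  5*-2=-10
  -5*4=-20
  8*7=56
  -3*-9=27
Sum=59


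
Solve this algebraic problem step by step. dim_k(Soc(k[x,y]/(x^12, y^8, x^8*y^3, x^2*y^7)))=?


Socle = ann(m) = span of standard monomials u with x*u, y*u in I (staircase corners).
Minimal generators: x^12, x^8*y^3, x^2*y^7, y^8
Corners: xy^7, x^7y^6, x^11y^2
Socle dim=3


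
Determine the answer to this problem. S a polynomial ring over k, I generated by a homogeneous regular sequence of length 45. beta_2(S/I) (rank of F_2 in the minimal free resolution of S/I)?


Regular sequence => Koszul complex is the minimal free resolution.
Syz_1 minimally generated by Koszul relations f_i*e_j - f_j*e_i (i<j): mu(Syz_1) = beta_2 = C(m,2) = m(m-1)/2
m=45
45*44/2 = 990


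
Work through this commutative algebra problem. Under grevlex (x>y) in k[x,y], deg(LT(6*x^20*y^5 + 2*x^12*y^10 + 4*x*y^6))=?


LT: 6*x^20*y^5
deg_x=20, deg_y=5
Total=20+5=25


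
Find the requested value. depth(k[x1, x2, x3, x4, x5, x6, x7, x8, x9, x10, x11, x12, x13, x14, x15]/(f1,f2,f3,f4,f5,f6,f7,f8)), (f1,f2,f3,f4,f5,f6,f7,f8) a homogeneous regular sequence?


depth(R)=15
depth(R/I)=15-8=7


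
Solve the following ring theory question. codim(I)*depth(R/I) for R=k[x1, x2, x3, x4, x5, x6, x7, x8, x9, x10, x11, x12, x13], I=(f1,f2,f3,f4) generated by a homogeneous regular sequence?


codim=4, depth=dim(R/I)=13-4=9
Product=4*9=36


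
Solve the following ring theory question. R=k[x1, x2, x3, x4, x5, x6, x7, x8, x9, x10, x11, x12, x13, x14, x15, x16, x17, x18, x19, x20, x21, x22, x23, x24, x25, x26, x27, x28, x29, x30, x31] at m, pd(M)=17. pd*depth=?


pd+depth=31
depth=31-17=14
pd*depth=17*14=238


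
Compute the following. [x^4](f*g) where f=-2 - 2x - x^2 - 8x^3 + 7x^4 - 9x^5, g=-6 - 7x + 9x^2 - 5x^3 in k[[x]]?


[x^4] = sum a_i*b_j, i+j=4
  -2*-5=10
  -1*9=-9
  -8*-7=56
  7*-6=-42
Sum=15


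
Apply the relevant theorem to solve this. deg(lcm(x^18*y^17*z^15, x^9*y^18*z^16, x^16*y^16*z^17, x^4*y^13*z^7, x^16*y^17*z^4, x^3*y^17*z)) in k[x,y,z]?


lcm = componentwise max:
x: max(18,9,16,4,16,3)=18
y: max(17,18,16,13,17,17)=18
z: max(15,16,17,7,4,1)=17
Total=18+18+17=53


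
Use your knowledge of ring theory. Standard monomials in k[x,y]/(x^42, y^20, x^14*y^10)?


k[x,y]/I, I = (x^42, y^20, x^14*y^10)
Rect: 42x20=840. Corner: (42-14)x(20-10)=280.
dim = 840-280 = 560


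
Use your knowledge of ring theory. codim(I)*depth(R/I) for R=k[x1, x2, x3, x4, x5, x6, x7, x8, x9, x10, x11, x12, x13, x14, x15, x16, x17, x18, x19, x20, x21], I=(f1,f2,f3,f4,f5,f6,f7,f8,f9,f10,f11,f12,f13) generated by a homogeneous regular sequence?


codim=13, depth=dim(R/I)=21-13=8
Product=13*8=104


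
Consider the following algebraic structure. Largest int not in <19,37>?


gcd(19,37)=1 => F=ab-a-b=19*37-19-37=703-56=647


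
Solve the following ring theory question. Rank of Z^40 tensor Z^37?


rank(M(x)N) = rank(M)*rank(N)
40*37 = 1480


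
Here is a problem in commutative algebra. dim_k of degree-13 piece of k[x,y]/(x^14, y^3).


k[x,y], I = (x^14, y^3), d = 13
Need i < 14 and d-i < 3.
Range: 11 <= i <= 13.
H(13) = 3


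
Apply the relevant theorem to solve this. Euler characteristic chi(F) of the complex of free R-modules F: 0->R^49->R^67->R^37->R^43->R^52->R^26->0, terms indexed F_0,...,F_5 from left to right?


chi = sum (-1)^i * rank:
(-1)^0*49=49
(-1)^1*67=-67
(-1)^2*37=37
(-1)^3*43=-43
(-1)^4*52=52
(-1)^5*26=-26
chi=2


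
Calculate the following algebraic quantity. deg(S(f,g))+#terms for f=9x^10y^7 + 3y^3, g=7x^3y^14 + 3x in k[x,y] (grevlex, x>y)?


LT(f)=9x^10y^7, LT(g)=7x^3y^14
lcm(LM)=x^10y^14
S(f,g) (scaled by 63 to clear denominators) = 7y^7*f - 9x^7*g = 21y^10 - 27x^8
2 terms, deg 10.
10+2=12


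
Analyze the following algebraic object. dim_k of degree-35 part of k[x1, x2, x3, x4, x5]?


C(d+n-1,n-1)=C(39,4)=82251


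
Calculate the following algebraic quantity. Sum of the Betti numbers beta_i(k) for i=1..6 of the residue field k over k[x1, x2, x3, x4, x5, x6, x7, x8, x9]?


Koszul resolution: beta_i(k)=C(n,i), n=9
C(9,1)=9, C(9,2)=36, C(9,3)=84, C(9,4)=126, C(9,5)=126, C(9,6)=84
Sum=465


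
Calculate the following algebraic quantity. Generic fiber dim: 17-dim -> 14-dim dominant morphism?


dim(fiber)=dim(X)-dim(Y)=17-14=3


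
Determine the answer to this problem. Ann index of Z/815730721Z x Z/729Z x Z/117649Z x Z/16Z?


Exponent = lcm of the cyclic orders; pairwise coprime => product.
13^8*3^6*7^6*2^4=815730721*729*117649*16=1119392955531251856


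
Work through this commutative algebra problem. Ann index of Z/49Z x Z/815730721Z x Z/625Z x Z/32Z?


Exponent = lcm of the cyclic orders; pairwise coprime => product.
7^2*13^8*5^4*2^5=49*815730721*625*32=799416106580000


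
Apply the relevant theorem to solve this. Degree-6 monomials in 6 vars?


C(d+n-1,n-1)=C(11,5)=462


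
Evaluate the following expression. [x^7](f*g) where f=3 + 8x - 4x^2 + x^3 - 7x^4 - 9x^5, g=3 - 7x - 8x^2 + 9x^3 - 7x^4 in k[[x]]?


[x^7] = sum a_i*b_j, i+j=7
  1*-7=-7
  -7*9=-63
  -9*-8=72
Sum=2


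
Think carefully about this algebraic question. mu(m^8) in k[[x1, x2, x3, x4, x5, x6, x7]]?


C(n+d-1,d)=C(14,8)=3003


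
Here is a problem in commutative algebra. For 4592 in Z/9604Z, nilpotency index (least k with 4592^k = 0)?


4592^k mod 9604:
k=1: 4592
k=2: 5684
k=3: 6860
k=4: 0
First zero at k = 4


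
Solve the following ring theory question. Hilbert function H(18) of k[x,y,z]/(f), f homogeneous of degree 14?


C(20,2)-C(6,2)=190-15=175


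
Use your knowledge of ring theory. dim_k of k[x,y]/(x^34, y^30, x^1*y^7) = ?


k[x,y]/I, I = (x^34, y^30, x^1*y^7)
Rect: 34x30=1020. Corner: (34-1)x(30-7)=759.
dim = 1020-759 = 261


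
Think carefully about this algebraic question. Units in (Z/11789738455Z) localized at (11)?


Local ring = Z/2357947691Z.
phi(2357947691) = 11^8*(11-1) = 2143588810


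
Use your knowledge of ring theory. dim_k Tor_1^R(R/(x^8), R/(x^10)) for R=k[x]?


Tor_1(R/I,R/J)=(I cap J)/IJ=(x^10)/(x^18)
dim=18-10=min(8,10)=8


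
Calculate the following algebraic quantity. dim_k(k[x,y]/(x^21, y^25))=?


Basis: x^i*y^j, i<21, j<25
21*25=525


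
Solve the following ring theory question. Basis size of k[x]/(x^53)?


Basis: 1,x,...,x^52
dim=53


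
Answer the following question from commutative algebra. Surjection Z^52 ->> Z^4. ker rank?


rank(ker) = 52-4 = 48


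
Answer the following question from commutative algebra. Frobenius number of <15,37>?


gcd(15,37)=1 => F=ab-a-b=15*37-15-37=555-52=503


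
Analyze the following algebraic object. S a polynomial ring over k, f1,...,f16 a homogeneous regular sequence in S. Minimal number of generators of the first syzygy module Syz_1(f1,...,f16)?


Regular sequence => Koszul complex is the minimal free resolution.
Syz_1 minimally generated by Koszul relations f_i*e_j - f_j*e_i (i<j): mu(Syz_1) = beta_2 = C(m,2) = m(m-1)/2
m=16
16*15/2 = 120


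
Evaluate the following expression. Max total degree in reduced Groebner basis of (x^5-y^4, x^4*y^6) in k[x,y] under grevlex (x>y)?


LT(f1)=x^5, LT(f2)=x^4y^6, lcm=x^5y^6
S(f1,f2) = y^6*f1 - x^1*f2 = -y^10
Reduced GB = {f1, f2, y^10}; degrees 5, 10, 10
Max = 10


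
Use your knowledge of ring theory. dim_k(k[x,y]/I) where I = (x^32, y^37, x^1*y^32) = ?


k[x,y]/I, I = (x^32, y^37, x^1*y^32)
Rect: 32x37=1184. Corner: (32-1)x(37-32)=155.
dim = 1184-155 = 1029


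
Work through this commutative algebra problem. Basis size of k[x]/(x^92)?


Basis: 1,x,...,x^91
dim=92


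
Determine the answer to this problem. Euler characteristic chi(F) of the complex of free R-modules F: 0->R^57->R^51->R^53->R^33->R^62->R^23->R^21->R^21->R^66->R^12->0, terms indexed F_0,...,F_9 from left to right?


chi = sum (-1)^i * rank:
(-1)^0*57=57
(-1)^1*51=-51
(-1)^2*53=53
(-1)^3*33=-33
(-1)^4*62=62
(-1)^5*23=-23
(-1)^6*21=21
(-1)^7*21=-21
(-1)^8*66=66
(-1)^9*12=-12
chi=119


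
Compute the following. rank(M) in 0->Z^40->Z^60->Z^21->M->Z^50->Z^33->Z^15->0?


Alt sum=0:
(-1)^0*40 + (-1)^1*60 + (-1)^2*21 + (-1)^3*? + (-1)^4*50 + (-1)^5*33 + (-1)^6*15=0
rank(M)=33


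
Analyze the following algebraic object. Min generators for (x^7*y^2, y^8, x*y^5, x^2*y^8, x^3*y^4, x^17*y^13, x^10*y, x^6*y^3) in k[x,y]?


Remove redundant (divisible by others).
x^17*y^13 redundant.
x^2*y^8 redundant.
Min: x^10*y, x^7*y^2, x^6*y^3, x^3*y^4, x*y^5, y^8
Count=6


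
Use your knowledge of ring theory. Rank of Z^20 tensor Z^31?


rank(M(x)N) = rank(M)*rank(N)
20*31 = 620


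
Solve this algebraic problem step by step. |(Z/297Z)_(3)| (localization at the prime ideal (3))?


3-primary part: 297=3^3*11
Size=3^3=27


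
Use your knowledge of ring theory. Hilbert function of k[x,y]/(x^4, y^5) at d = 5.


k[x,y], I = (x^4, y^5), d = 5
Need i < 4 and d-i < 5.
Range: 1 <= i <= 3.
H(5) = 3


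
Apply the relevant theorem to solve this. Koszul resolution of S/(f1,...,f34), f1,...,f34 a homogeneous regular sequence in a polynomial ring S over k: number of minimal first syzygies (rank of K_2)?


Regular sequence => Koszul complex is the minimal free resolution.
Syz_1 minimally generated by Koszul relations f_i*e_j - f_j*e_i (i<j): mu(Syz_1) = beta_2 = C(m,2) = m(m-1)/2
m=34
34*33/2 = 561


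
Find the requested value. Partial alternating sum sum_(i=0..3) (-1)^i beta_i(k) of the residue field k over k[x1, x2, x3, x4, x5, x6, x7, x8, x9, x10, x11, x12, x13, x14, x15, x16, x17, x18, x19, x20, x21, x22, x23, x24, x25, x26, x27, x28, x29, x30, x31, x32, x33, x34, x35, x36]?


Koszul resolution: beta_i(k)=C(n,i), n=36
sum_(i=0..p) (-1)^i C(n,i) = (-1)^p C(n-1,p)
(-1)^3*C(35,3) = (-1)^3*6545 = -6545


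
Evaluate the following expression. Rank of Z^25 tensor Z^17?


rank(M(x)N) = rank(M)*rank(N)
25*17 = 425


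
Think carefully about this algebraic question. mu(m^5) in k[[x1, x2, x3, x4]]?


C(n+d-1,d)=C(8,5)=56


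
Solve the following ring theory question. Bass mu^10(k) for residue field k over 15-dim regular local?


C(n,i)=C(15,10)=3003


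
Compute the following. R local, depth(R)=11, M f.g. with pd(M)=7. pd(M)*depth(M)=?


pd+depth=11
depth=11-7=4
pd*depth=7*4=28


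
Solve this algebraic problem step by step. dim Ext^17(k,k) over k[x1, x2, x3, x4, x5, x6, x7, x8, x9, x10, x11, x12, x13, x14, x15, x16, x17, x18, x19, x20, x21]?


C(n,i)=C(21,17)=5985


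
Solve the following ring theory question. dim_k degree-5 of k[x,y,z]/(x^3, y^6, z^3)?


Need i<3, j<6, k<3 with i+j+k=5.
For each i, j ranges over max(0,5-i-2)..min(5,5-i):
  i=0: j in [3,5] -> 3
  i=1: j in [2,4] -> 3
  i=2: j in [1,3] -> 3
H(5) = 3+3+3 = 9


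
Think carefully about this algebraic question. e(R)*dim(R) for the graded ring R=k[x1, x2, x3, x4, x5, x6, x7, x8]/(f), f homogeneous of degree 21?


e(R)=deg(f)=21, dim(R)=8-1=7
e*dim=21*7=147


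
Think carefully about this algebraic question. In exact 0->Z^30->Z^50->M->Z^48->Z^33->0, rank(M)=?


Alt sum=0:
(-1)^0*30 + (-1)^1*50 + (-1)^2*? + (-1)^3*48 + (-1)^4*33=0
rank(M)=35


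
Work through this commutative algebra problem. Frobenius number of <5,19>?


gcd(5,19)=1 => F=ab-a-b=5*19-5-19=95-24=71


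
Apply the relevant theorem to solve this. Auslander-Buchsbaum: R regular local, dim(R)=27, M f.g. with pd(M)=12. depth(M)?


pd+depth=depth(R)=27
depth=27-12=15


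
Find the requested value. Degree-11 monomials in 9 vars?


C(d+n-1,n-1)=C(19,8)=75582


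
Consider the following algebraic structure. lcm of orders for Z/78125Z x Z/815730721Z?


Exponent = lcm of the cyclic orders; pairwise coprime => product.
5^7*13^8=78125*815730721=63728962578125


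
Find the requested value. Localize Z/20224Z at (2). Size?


2-primary part: 20224=2^8*79
Size=2^8=256


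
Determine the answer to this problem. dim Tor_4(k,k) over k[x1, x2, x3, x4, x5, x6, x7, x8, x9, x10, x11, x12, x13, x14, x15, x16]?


Koszul: C(n,i)=C(16,4)=1820


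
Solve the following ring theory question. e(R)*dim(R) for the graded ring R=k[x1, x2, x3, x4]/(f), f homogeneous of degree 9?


e(R)=deg(f)=9, dim(R)=4-1=3
e*dim=9*3=27


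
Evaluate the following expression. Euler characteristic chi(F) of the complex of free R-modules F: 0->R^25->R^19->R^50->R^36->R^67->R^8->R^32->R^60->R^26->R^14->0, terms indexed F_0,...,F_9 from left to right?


chi = sum (-1)^i * rank:
(-1)^0*25=25
(-1)^1*19=-19
(-1)^2*50=50
(-1)^3*36=-36
(-1)^4*67=67
(-1)^5*8=-8
(-1)^6*32=32
(-1)^7*60=-60
(-1)^8*26=26
(-1)^9*14=-14
chi=63


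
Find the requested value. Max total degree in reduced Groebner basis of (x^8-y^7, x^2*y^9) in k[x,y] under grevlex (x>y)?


LT(f1)=x^8, LT(f2)=x^2y^9, lcm=x^8y^9
S(f1,f2) = y^9*f1 - x^6*f2 = -y^16
Reduced GB = {f1, f2, y^16}; degrees 8, 11, 16
Max = 16


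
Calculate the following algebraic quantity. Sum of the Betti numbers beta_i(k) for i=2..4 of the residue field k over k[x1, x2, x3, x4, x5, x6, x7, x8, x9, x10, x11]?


Koszul resolution: beta_i(k)=C(n,i), n=11
C(11,2)=55, C(11,3)=165, C(11,4)=330
Sum=550


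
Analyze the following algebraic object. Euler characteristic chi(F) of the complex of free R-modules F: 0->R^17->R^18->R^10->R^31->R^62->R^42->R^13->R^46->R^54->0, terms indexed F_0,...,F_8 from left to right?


chi = sum (-1)^i * rank:
(-1)^0*17=17
(-1)^1*18=-18
(-1)^2*10=10
(-1)^3*31=-31
(-1)^4*62=62
(-1)^5*42=-42
(-1)^6*13=13
(-1)^7*46=-46
(-1)^8*54=54
chi=19


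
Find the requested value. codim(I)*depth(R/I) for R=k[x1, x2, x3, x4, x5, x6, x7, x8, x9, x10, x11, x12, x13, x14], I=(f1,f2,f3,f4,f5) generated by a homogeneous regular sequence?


codim=5, depth=dim(R/I)=14-5=9
Product=5*9=45


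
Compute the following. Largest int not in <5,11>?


gcd(5,11)=1 => F=ab-a-b=5*11-5-11=55-16=39


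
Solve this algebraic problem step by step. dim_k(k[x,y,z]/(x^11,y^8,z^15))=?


Basis: x^iy^jz^k, i<11,j<8,k<15
11*8*15=1320


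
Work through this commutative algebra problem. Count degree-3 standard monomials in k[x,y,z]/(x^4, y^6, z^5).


Need i<4, j<6, k<5 with i+j+k=3.
For each i, j ranges over max(0,3-i-4)..min(5,3-i):
  i=0: j in [0,3] -> 4
  i=1: j in [0,2] -> 3
  i=2: j in [0,1] -> 2
  i=3: j in [0,0] -> 1
H(3) = 4+3+2+1 = 10


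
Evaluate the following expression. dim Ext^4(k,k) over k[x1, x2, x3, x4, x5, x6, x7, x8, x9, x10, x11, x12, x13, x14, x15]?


C(n,i)=C(15,4)=1365


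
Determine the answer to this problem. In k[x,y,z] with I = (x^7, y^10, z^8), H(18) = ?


Need i<7, j<10, k<8 with i+j+k=18.
For each i, j ranges over max(0,18-i-7)..min(9,18-i):
  i=0: j in [11,9] -> 0
  i=1: j in [10,9] -> 0
  i=2: j in [9,9] -> 1
  i=3: j in [8,9] -> 2
  i=4: j in [7,9] -> 3
  i=5: j in [6,9] -> 4
  i=6: j in [5,9] -> 5
H(18) = 0+0+1+2+3+4+5 = 15


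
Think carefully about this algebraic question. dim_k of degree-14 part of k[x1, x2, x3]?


C(d+n-1,n-1)=C(16,2)=120


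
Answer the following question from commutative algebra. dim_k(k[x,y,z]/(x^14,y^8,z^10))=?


Basis: x^iy^jz^k, i<14,j<8,k<10
14*8*10=1120


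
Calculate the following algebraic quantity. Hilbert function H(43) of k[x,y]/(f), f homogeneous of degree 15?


H(t)=d for t>=d-1.
d=15, t=43
H(43)=15


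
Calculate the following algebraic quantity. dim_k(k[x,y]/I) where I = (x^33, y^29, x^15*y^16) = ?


k[x,y]/I, I = (x^33, y^29, x^15*y^16)
Rect: 33x29=957. Corner: (33-15)x(29-16)=234.
dim = 957-234 = 723


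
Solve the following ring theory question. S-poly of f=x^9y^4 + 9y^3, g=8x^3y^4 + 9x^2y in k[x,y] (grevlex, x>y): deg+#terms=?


LT(f)=x^9y^4, LT(g)=8x^3y^4
lcm(LM)=x^9y^4
S(f,g) (scaled by 8 to clear denominators) = 8*f - x^6*g = -9x^8y + 72y^3
2 terms, deg 9.
9+2=11


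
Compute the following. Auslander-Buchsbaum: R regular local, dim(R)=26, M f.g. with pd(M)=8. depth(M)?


pd+depth=depth(R)=26
depth=26-8=18


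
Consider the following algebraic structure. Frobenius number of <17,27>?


gcd(17,27)=1 => F=ab-a-b=17*27-17-27=459-44=415


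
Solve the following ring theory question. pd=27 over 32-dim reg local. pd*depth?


pd+depth=32
depth=32-27=5
pd*depth=27*5=135


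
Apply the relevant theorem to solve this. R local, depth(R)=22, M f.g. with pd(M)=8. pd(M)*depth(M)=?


pd+depth=22
depth=22-8=14
pd*depth=8*14=112


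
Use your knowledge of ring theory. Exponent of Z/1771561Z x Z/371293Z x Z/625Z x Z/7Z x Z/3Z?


Exponent = lcm of the cyclic orders; pairwise coprime => product.
11^6*13^5*5^4*7^1*3^1=1771561*371293*625*7*3=8633207603645625


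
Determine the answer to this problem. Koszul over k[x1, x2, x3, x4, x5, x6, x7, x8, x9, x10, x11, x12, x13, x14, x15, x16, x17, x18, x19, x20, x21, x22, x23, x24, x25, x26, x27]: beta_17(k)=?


C(n,i)=C(27,17)=8436285


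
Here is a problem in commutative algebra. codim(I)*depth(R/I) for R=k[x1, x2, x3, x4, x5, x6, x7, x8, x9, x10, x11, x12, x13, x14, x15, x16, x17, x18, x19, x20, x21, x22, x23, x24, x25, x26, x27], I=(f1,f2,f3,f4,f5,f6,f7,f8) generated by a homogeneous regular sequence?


codim=8, depth=dim(R/I)=27-8=19
Product=8*19=152


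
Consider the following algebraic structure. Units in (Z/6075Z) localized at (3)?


Local ring = Z/243Z.
phi(243) = 3^4*(3-1) = 162


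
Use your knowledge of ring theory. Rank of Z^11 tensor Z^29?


rank(M(x)N) = rank(M)*rank(N)
11*29 = 319


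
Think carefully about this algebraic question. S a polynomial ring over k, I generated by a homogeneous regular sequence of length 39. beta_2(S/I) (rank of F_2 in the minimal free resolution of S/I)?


Regular sequence => Koszul complex is the minimal free resolution.
Syz_1 minimally generated by Koszul relations f_i*e_j - f_j*e_i (i<j): mu(Syz_1) = beta_2 = C(m,2) = m(m-1)/2
m=39
39*38/2 = 741


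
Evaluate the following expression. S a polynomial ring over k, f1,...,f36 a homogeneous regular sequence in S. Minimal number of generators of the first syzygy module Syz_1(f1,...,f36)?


Regular sequence => Koszul complex is the minimal free resolution.
Syz_1 minimally generated by Koszul relations f_i*e_j - f_j*e_i (i<j): mu(Syz_1) = beta_2 = C(m,2) = m(m-1)/2
m=36
36*35/2 = 630


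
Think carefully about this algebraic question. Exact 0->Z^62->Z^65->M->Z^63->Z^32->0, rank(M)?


Alt sum=0:
(-1)^0*62 + (-1)^1*65 + (-1)^2*? + (-1)^3*63 + (-1)^4*32=0
rank(M)=34


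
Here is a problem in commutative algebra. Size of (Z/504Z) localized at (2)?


2-primary part: 504=2^3*63
Size=2^3=8


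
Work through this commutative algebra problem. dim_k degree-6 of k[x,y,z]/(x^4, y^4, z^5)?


Need i<4, j<4, k<5 with i+j+k=6.
For each i, j ranges over max(0,6-i-4)..min(3,6-i):
  i=0: j in [2,3] -> 2
  i=1: j in [1,3] -> 3
  i=2: j in [0,3] -> 4
  i=3: j in [0,3] -> 4
H(6) = 2+3+4+4 = 13


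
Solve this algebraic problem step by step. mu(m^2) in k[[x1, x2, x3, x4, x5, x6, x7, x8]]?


C(n+d-1,d)=C(9,2)=36


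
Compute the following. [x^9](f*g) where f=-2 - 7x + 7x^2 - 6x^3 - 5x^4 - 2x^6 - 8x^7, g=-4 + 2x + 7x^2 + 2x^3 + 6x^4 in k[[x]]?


[x^9] = sum a_i*b_j, i+j=9
  -2*2=-4
  -8*7=-56
Sum=-60


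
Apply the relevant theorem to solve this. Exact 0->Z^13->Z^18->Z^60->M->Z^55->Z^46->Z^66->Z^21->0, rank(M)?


Alt sum=0:
(-1)^0*13 + (-1)^1*18 + (-1)^2*60 + (-1)^3*? + (-1)^4*55 + (-1)^5*46 + (-1)^6*66 + (-1)^7*21=0
rank(M)=109


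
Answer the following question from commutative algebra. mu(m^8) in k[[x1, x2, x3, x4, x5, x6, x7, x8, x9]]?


C(n+d-1,d)=C(16,8)=12870


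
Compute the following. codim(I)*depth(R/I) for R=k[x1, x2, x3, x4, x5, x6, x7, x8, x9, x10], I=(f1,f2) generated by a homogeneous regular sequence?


codim=2, depth=dim(R/I)=10-2=8
Product=2*8=16


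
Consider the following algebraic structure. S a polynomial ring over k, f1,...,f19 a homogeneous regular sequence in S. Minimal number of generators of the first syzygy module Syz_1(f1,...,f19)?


Regular sequence => Koszul complex is the minimal free resolution.
Syz_1 minimally generated by Koszul relations f_i*e_j - f_j*e_i (i<j): mu(Syz_1) = beta_2 = C(m,2) = m(m-1)/2
m=19
19*18/2 = 171
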